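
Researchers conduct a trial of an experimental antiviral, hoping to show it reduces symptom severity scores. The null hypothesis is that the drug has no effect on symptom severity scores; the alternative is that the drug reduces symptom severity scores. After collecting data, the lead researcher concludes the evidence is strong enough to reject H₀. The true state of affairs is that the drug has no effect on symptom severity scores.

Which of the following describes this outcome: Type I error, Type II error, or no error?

Type I error

H₀ was rejected, but H₀ is actually true.
Rejecting a true null hypothesis is a Type I error (false positive).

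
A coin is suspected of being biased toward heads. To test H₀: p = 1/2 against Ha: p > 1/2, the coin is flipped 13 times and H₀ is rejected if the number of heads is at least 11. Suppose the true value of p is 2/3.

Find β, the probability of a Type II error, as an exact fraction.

50857/59049

Under the alternative p = 2/3, Y ~ Binomial(13, 2/3); β is the probability the test does not reject, P(Y < 11).
Adding the binomial probabilities P(Y=0)+…+P(Y=10) at p = 2/3 gives 50857/59049.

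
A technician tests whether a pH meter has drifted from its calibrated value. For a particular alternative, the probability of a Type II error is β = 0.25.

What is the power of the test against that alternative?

Power = 1 − β = 1 − 0.25 = 0.75.

0.75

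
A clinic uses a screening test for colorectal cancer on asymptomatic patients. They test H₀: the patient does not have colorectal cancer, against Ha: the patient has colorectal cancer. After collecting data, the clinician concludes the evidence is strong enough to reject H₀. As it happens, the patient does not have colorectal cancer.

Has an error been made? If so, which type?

Type I error

H₀ was rejected, but H₀ is actually true.
Rejecting a true null hypothesis is a Type I error (false positive).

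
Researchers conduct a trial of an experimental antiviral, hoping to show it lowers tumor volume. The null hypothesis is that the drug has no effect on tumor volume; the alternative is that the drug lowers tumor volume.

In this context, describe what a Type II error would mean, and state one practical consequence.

A Type II error is failing to reject H₀ when H₀ is false.
Here that means concluding there is insufficient evidence that the drug works when actually the drug lowers tumor volume.

A Type II error would mean concluding that the drug has no effect on tumor volume (or at least failing to establish that the drug lowers tumor volume) when in fact the drug lowers tumor volume. Consequence: an effective treatment is shelved and never reaches patients who would benefit.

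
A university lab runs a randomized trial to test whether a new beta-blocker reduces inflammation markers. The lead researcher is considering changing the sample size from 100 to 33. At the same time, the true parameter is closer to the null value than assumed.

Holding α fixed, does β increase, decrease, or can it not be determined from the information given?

It increases.

Reducing n widens both sampling distributions, so the test has less ability to distinguish Ha from H₀. A smaller departure from H₀ means the test statistic under Ha is distributed closer to where it would be under H₀; rejection becomes less likely. Both changes push β in the same direction.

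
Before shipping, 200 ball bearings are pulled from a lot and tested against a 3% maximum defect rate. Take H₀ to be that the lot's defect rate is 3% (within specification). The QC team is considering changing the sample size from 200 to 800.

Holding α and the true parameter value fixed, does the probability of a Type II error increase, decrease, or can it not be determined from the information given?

More data shrinks sampling variability; the test statistic under Ha concentrates further from the null value, making rejection more likely.

It decreases.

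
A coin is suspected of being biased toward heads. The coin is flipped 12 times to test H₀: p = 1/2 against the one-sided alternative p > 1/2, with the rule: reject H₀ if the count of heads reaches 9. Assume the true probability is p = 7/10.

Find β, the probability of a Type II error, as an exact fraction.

101496845313/200000000000

β = P(fail to reject H₀ | Ha true) = P(K ≤ 8 | p = 7/10), K ~ Binomial(12, 7/10).
Summing C(12,j)·(7/10)^j·(3/10)^{12-j} for j = 0..8 gives 101496845313/200000000000.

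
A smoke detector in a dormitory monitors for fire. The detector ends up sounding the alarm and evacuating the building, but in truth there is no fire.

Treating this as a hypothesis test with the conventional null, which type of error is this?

The null hypothesis here is that there is no fire.
'Sounding the alarm and evacuating the building' corresponds to rejecting H₀.
H₀ was rejected but H₀ is true — a Type I error (false positive).

Type I error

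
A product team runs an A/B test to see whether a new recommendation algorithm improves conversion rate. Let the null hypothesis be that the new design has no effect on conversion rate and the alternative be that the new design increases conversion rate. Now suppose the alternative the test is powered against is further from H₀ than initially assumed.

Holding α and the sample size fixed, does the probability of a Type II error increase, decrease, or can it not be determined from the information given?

It decreases.

A larger true effect moves the Ha sampling distribution further from the H₀ critical value, making rejection more likely when Ha is true.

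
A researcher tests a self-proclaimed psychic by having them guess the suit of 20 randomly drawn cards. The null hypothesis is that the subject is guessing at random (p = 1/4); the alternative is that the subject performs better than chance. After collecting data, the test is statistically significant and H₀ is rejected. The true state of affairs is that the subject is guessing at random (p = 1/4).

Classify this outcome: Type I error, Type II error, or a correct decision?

H₀ was rejected, but H₀ is actually true.
Rejecting a true null hypothesis is a Type I error (false positive).

Type I error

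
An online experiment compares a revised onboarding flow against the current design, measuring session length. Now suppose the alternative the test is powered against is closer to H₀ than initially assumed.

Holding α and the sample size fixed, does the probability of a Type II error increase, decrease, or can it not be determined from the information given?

It increases.

A smaller true effect puts the Ha sampling distribution closer to H₀, so more of it falls in the non-rejection region.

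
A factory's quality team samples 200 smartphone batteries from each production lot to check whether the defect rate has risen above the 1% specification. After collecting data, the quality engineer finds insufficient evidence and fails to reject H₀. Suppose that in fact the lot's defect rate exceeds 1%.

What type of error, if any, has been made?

The conventional null hypothesis here is that the lot's defect rate is 1% (within specification).
H₀ was not rejected, but H₀ is actually false.
Failing to reject a false null hypothesis is a Type II error (false negative).

Type II error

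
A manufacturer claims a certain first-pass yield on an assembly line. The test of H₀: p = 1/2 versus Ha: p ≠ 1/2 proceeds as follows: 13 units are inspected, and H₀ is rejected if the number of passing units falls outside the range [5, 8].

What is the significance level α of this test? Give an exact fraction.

1093/4096

α = P(X ≤ 4 or X ≥ 9 | p = 1/2), X ~ Binomial(13, 1/2).
Each tail has probability (1 + 13 + 78 + 286 + 715)/8192; doubling gives α = 2186/8192 = 1093/4096.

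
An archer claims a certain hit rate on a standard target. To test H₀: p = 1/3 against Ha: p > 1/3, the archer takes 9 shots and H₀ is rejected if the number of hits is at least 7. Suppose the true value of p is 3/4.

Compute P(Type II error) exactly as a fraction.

β = P(fail to reject H₀ | Ha true) = P(S ≤ 6 | p = 3/4), S ~ Binomial(9, 3/4).
Summing C(9,j)·(3/4)^j·(1/4)^{9-j} for j = 0..6 gives 13085/32768.

13085/32768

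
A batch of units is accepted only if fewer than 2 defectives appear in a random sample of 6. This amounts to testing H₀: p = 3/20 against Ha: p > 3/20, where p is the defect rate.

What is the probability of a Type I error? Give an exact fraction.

2861001/12800000

α = P(reject H₀ | H₀ true) = P(S ≥ 2 | p = 3/20), S ~ Binomial(6, 3/20).
Computing the lower-tail complement: 1 − 9938999/12800000 = 2861001/12800000.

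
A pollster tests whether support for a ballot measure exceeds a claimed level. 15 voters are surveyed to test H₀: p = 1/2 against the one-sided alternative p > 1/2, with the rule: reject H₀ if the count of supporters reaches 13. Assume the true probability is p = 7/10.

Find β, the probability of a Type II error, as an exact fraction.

873172285377237/1000000000000000

Under the alternative p = 7/10, S ~ Binomial(15, 7/10); β is the probability the test does not reject, P(S < 13).
Summing C(15,j)·(7/10)^j·(3/10)^{15-j} for j = 0..12 gives 873172285377237/1000000000000000.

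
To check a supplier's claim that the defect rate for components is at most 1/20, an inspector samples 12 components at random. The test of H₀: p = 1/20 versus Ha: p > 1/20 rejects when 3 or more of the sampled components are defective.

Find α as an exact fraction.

The significance level is the probability, assuming p = 1/20, of seeing 3 or more defectives in 12 draws.
Via the complement, α = 1 − Σ_{j=0}^{2} C(12,j)(1/20)^j(19/20)^{12-j} = 16030320228069/819200000000000.

16030320228069/819200000000000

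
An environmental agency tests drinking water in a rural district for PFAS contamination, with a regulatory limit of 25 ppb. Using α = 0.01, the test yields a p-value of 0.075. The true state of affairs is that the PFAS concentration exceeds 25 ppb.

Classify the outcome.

The conventional null hypothesis is that the PFAS concentration is at or below 25 ppb (safe).
Since p = 0.075 ≥ α = 0.01, H₀ is not rejected.
H₀ is false (actually the PFAS concentration exceeds 25 ppb).
Failing to reject a false H₀ is a Type II error.

Type II error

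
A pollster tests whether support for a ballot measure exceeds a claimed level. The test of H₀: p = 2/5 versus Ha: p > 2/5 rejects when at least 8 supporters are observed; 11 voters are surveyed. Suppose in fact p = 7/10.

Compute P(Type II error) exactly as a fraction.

1076094153/2500000000

A Type II error is failing to reject when Ha holds: with p = 7/10, β = P(K ≤ 7).
Summing C(11,j)·(7/10)^j·(3/10)^{11-j} for j = 0..7 gives 1076094153/2500000000.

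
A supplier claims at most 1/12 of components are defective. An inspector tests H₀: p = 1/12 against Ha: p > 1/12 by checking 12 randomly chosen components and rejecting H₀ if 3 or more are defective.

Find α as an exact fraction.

642062000537/8916100448256

α = P(reject H₀ | H₀ true) = P(K ≥ 3 | p = 1/12), K ~ Binomial(12, 1/12).
Computing the lower-tail complement: 1 − 8274038447719/8916100448256 = 642062000537/8916100448256.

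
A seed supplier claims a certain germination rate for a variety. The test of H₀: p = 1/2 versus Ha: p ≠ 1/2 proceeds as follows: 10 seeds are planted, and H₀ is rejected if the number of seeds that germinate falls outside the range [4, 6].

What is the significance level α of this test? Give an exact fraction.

α = P(X ≤ 3 or X ≥ 7 | p = 1/2), X ~ Binomial(10, 1/2).
The two tails are symmetric, so α = 2·(1 + 10 + 45 + 120)/2^10 = 352/1024 = 11/32.

11/32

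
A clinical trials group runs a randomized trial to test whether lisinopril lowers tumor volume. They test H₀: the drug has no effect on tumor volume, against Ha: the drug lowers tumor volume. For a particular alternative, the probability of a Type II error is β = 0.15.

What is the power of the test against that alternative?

Power = 1 − β = 1 − 0.15 = 0.85.

0.85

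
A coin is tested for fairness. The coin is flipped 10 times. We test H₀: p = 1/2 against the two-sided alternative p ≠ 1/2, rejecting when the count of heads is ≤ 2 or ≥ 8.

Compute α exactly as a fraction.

The significance level is the null-hypothesis probability of the rejection region {≤2} ∪ {≥8}.
The two tails are symmetric, so α = 2·(1 + 10 + 45)/2^10 = 112/1024 = 7/64.

7/64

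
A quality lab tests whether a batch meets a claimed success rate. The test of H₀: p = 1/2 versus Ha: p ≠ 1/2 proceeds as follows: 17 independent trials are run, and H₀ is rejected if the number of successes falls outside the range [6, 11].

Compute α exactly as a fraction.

α = P(K ≤ 5 or K ≥ 12 | p = 1/2), K ~ Binomial(17, 1/2).
The two tails are symmetric, so α = 2·(1 + 17 + 136 + 680 + 2380 + 6188)/2^17 = 18804/131072 = 4701/32768.

4701/32768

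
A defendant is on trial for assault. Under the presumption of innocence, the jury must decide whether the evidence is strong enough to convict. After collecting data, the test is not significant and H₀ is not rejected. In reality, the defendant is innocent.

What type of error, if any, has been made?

The conventional null hypothesis here is that the defendant is innocent.
The test retained a true H₀ — the decision matches the true state.

Neither — the decision is correct.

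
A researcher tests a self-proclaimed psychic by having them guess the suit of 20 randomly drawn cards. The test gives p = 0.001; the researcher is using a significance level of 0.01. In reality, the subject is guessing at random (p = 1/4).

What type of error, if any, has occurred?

The conventional null hypothesis is that the subject is guessing at random (p = 1/4).
Since p = 0.001 < α = 0.01, H₀ is rejected.
H₀ is true (actually the subject is guessing at random (p = 1/4)).
Rejecting a true H₀ is a Type I error.

Type I error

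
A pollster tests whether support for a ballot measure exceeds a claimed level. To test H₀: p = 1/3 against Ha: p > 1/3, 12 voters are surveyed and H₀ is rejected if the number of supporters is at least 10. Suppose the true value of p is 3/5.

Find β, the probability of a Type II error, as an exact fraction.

44753744/48828125

A Type II error is failing to reject when Ha holds: with p = 3/5, β = P(S ≤ 9).
Summing C(12,j)·(3/5)^j·(2/5)^{12-j} for j = 0..9 gives 44753744/48828125.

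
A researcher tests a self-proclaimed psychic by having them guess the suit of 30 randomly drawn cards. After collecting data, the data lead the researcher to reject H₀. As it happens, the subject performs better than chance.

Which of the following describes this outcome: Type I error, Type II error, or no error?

No error — this is a correct decision.

The conventional null hypothesis here is that the subject is guessing at random (p = 1/4).
The test rejected a false H₀ — the decision matches the true state.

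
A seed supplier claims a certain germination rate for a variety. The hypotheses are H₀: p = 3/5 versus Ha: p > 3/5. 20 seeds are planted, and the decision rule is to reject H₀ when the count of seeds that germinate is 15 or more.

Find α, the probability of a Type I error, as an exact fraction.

11978051445297/95367431640625

The Type I error probability is α = P(K ≥ 15) computed under H₀, where K ~ Binomial(20, 3/5).
Summing C(20,j)(3/5)^j(2/5)^{20−j} for j = 15,…,20 gives 11978051445297/95367431640625.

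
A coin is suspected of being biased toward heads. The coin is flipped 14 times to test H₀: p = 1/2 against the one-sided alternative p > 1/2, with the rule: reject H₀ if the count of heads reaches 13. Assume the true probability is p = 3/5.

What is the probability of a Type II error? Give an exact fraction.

6054091612/6103515625

A Type II error is failing to reject when Ha holds: with p = 3/5, β = P(S ≤ 12).
Adding the binomial probabilities P(S=0)+…+P(S=12) at p = 3/5 gives 6054091612/6103515625.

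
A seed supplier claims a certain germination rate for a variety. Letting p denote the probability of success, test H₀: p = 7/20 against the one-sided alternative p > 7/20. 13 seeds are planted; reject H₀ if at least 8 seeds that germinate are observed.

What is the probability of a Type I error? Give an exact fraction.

Under H₀, S ~ Binomial(13, 7/20), and α = P(S ≥ 8).
Summing C(13,j)(7/20)^j(13/20)^{13−j} for j = 8,…,13 gives 29568684698777/640000000000000.

29568684698777/640000000000000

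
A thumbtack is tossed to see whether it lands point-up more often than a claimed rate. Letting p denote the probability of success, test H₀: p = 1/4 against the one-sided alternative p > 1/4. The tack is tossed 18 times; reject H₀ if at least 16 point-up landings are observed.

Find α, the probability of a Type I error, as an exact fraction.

179/8589934592

Under H₀, Y ~ Binomial(18, 1/4), and α = P(Y ≥ 16).
P(Y ≥ 16) = Σ_{j=16}^{18} C(18,j)·(1/4)^j·(3/4)^{18-j} = 179/8589934592.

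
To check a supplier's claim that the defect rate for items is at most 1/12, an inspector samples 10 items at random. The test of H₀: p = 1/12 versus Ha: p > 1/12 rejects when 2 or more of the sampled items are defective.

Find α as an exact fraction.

Under H₀, X ~ Binomial(10, 1/12); the Type I error rate is P(X ≥ 2).
Via the complement, α = 1 − Σ_{j=0}^{1} C(10,j)(1/12)^j(11/12)^{10-j} = 4133487571/20639121408.

4133487571/20639121408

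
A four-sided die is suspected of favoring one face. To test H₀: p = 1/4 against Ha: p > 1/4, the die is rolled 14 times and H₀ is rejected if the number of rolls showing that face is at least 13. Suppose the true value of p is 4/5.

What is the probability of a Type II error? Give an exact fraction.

4895556073/6103515625

A Type II error is failing to reject when Ha holds: with p = 4/5, β = P(K ≤ 12).
Equivalently, β = 1 − P(K ≥ 13) = 4895556073/6103515625.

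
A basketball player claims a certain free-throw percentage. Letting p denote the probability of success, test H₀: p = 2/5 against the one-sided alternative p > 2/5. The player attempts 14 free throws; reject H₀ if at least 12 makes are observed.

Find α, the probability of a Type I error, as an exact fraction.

Under H₀, X ~ Binomial(14, 2/5), and α = P(X ≥ 12).
Adding the binomial terms for j = 12 through 14 with p = 2/5 yields 3715072/6103515625.

3715072/6103515625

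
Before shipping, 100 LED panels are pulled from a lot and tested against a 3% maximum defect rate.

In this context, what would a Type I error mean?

A Type I error would mean concluding that the lot's defect rate exceeds 3% when in fact the lot's defect rate is 3% (within specification).

With the conventional null hypothesis that the lot's defect rate is 3% (within specification):
A Type I error is rejecting H₀ when H₀ is true.
Here that means rejecting the lot and scrapping or reworking it when actually the lot's defect rate is 3% (within specification).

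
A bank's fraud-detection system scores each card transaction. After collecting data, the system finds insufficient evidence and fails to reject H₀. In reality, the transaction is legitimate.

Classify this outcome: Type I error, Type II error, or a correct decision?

No error — this is a correct decision.

The conventional null hypothesis here is that the transaction is legitimate.
The test retained a true H₀ — the decision matches the true state.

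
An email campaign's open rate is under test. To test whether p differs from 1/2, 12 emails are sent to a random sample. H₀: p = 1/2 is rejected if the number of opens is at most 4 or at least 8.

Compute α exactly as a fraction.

α = P(K ≤ 4 or K ≥ 8 | p = 1/2), K ~ Binomial(12, 1/2).
By symmetry, α = 2·P(K ≤ 4) = 2·(1 + 12 + 66 + 220 + 495)/4096 = 1588/4096 = 397/1024.

397/1024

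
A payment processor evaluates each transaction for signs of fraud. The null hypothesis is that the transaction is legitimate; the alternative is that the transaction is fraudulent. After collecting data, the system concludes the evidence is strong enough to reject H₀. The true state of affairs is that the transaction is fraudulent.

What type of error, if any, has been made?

No error (correct decision).

The test rejected a false H₀ — the decision matches the true state.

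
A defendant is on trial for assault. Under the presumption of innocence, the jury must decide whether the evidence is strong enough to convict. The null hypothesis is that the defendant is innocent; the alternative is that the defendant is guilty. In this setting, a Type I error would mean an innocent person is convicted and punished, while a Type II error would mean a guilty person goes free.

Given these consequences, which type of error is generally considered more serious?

Type I error

The Type I consequence (an innocent person is convicted and punished) is more severe than the Type II consequence (a guilty person goes free).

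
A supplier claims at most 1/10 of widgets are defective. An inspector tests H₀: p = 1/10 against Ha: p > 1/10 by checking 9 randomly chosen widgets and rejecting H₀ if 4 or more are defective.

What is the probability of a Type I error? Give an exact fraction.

4165547/500000000

The significance level is the probability, assuming p = 1/10, of seeing 4 or more defectives in 9 draws.
α = 1 − P(S ≤ 3) = 1 − 495834453/500000000 = 4165547/500000000.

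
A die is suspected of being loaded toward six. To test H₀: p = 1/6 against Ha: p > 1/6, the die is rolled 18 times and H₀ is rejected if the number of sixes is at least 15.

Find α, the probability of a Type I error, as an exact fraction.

26479/25389989167104

Under H₀, S ~ Binomial(18, 1/6), and α = P(S ≥ 15).
Summing C(18,j)(1/6)^j(5/6)^{18−j} for j = 15,…,18 gives 26479/25389989167104.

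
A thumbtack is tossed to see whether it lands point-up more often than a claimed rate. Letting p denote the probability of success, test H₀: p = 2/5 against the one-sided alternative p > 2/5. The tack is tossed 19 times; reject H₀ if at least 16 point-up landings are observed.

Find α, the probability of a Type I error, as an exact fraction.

1931804672/19073486328125

The Type I error probability is α = P(K ≥ 16) computed under H₀, where K ~ Binomial(19, 2/5).
Adding the binomial terms for j = 16 through 19 with p = 2/5 yields 1931804672/19073486328125.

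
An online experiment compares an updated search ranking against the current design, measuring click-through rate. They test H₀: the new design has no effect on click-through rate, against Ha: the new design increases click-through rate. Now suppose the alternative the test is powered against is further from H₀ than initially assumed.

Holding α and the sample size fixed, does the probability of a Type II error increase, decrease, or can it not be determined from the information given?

It decreases.

A larger true effect moves the Ha sampling distribution further from the H₀ critical value, making rejection more likely when Ha is true.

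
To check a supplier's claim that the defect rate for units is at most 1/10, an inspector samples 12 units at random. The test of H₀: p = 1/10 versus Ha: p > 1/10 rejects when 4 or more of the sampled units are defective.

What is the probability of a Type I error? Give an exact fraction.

5127494033/200000000000

The significance level is the probability, assuming p = 1/10, of seeing 4 or more defectives in 12 draws.
Via the complement, α = 1 − Σ_{j=0}^{3} C(12,j)(1/10)^j(9/10)^{12-j} = 5127494033/200000000000.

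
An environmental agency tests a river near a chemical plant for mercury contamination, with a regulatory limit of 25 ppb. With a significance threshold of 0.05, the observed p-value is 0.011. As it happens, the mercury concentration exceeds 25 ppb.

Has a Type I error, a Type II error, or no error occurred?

The conventional null hypothesis is that the mercury concentration is at or below 25 ppb (safe).
Since p = 0.011 < α = 0.05, H₀ is rejected.
H₀ is false (actually the mercury concentration exceeds 25 ppb).
The decision matches the true state — no error.

No error (correct decision).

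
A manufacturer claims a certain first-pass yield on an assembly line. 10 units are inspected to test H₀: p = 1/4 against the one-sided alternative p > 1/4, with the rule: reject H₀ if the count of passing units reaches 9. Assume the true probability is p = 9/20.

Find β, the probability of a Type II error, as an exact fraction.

β = P(fail to reject H₀ | Ha true) = P(Y ≤ 8 | p = 9/20), Y ~ Binomial(10, 9/20).
Equivalently, β = 1 − P(Y ≥ 9) = 10193896961809/10240000000000.

10193896961809/10240000000000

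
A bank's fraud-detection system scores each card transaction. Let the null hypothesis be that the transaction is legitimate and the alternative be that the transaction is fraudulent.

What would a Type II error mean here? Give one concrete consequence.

A Type II error would mean concluding that the transaction is legitimate (or at least failing to establish that the transaction is fraudulent) when in fact the transaction is fraudulent. Consequence: a fraudulent charge goes through and the bank absorbs the loss.

A Type II error is failing to reject H₀ when H₀ is false.
Here that means approving the transaction when actually the transaction is fraudulent.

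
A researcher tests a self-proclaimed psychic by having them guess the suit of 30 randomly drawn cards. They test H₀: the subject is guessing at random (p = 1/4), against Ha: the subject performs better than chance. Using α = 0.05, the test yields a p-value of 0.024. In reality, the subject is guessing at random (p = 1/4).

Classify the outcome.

Since p = 0.024 < α = 0.05, H₀ is rejected.
H₀ is true (actually the subject is guessing at random (p = 1/4)).
Rejecting a true H₀ is a Type I error.

Type I error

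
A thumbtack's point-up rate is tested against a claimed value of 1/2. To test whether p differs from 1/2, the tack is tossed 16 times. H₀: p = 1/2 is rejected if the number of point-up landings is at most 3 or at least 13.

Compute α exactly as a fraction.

697/32768

α = P(X ≤ 3 or X ≥ 13 | p = 1/2), X ~ Binomial(16, 1/2).
Each tail has probability (1 + 16 + 120 + 560)/65536; doubling gives α = 1394/65536 = 697/32768.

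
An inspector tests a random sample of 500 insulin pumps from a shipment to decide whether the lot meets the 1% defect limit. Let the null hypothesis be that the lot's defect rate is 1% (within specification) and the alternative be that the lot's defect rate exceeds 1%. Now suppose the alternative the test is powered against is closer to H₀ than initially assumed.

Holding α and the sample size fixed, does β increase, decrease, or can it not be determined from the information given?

A smaller true effect puts the Ha sampling distribution closer to H₀, so more of it falls in the non-rejection region.

It increases.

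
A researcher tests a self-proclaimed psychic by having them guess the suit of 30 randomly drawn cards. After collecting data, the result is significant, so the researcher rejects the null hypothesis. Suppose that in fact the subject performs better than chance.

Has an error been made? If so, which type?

The conventional null hypothesis here is that the subject is guessing at random (p = 1/4).
The test rejected a false H₀ — the decision matches the true state.

No error — this is a correct decision.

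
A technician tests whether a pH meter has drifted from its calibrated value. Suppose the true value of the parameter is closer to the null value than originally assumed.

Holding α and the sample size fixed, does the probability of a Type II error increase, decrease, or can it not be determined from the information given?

A smaller departure from H₀ means the test statistic under Ha is distributed closer to where it would be under H₀; rejection becomes less likely.

It increases.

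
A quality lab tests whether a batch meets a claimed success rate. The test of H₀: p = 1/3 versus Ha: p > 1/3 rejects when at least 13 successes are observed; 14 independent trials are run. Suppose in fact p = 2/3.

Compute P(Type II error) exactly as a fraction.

Under the alternative p = 2/3, Y ~ Binomial(14, 2/3); β is the probability the test does not reject, P(Y < 13).
Equivalently, β = 1 − P(Y ≥ 13) = 4651897/4782969.

4651897/4782969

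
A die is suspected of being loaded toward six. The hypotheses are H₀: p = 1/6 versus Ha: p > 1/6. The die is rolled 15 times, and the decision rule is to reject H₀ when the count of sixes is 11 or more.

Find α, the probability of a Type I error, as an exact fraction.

912701/470184984576

Under H₀, Y ~ Binomial(15, 1/6), and α = P(Y ≥ 11).
Summing C(15,j)(1/6)^j(5/6)^{15−j} for j = 11,…,15 gives 912701/470184984576.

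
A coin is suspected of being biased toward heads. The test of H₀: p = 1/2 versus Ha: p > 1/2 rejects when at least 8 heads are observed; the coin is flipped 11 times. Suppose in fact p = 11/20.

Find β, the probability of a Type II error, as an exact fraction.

828290341647/1024000000000

A Type II error is failing to reject when Ha holds: with p = 11/20, β = P(X ≤ 7).
Equivalently, β = 1 − P(X ≥ 8) = 828290341647/1024000000000.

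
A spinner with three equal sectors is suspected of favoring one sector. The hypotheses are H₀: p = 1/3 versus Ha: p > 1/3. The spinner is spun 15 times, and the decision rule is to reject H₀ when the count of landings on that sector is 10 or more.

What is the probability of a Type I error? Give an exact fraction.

α = P(reject H₀ | H₀ true) = P(Y ≥ 10 | p = 1/3), with Y ~ Binomial(15, 1/3).
Adding the binomial terms for j = 10 through 15 with p = 1/3 yields 122027/14348907.

122027/14348907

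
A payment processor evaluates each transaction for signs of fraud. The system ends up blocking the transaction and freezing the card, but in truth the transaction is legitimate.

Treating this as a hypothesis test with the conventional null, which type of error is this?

Type I error

The null hypothesis here is that the transaction is legitimate.
'Blocking the transaction and freezing the card' corresponds to rejecting H₀.
H₀ was rejected but H₀ is true — a Type I error (false positive).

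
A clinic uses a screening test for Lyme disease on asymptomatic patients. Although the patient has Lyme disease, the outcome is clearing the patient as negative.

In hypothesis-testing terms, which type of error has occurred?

Type II error

The null hypothesis here is that the patient does not have Lyme disease.
'Clearing the patient as negative' corresponds to failing to reject H₀.
H₀ was not rejected but H₀ is false — a Type II error (false negative).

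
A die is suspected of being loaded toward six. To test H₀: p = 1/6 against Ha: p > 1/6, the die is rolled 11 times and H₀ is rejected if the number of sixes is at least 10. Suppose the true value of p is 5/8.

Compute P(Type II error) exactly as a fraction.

4109420421/4294967296

β = P(fail to reject H₀ | Ha true) = P(K ≤ 9 | p = 5/8), K ~ Binomial(11, 5/8).
Equivalently, β = 1 − P(K ≥ 10) = 4109420421/4294967296.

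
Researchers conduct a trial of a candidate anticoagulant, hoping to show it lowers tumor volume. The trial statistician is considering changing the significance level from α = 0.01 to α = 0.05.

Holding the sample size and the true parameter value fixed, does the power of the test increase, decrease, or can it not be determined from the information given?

With a larger α the critical value moves toward the center, so more of the Ha sampling distribution lies in the rejection region.
Since power = 1 − β and β decreases, power increases.

It increases.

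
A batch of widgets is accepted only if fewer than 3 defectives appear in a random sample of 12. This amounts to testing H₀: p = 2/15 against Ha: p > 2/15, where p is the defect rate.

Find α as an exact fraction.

5408352292624/25949267578125

α = P(reject H₀ | H₀ true) = P(X ≥ 3 | p = 2/15), X ~ Binomial(12, 2/15).
α = 1 − P(X ≤ 2) = 1 − 20540915285501/25949267578125 = 5408352292624/25949267578125.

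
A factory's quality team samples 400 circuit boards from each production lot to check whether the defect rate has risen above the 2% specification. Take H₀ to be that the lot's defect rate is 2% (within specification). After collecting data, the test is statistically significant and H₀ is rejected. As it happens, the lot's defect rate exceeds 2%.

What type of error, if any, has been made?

No error — this is a correct decision.

The test rejected a false H₀ — the decision matches the true state.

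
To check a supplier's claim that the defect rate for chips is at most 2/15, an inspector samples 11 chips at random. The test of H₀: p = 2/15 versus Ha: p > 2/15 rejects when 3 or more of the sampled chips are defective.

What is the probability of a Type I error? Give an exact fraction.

The significance level is the probability, assuming p = 2/15, of seeing 3 or more defectives in 11 draws.
Computing the lower-tail complement: 1 − 10604499373/12814453125 = 2209953752/12814453125.

2209953752/12814453125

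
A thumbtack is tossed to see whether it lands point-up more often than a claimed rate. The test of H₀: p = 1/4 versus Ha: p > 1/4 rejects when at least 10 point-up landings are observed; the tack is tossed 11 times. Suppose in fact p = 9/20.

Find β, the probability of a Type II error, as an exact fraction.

A Type II error is failing to reject when Ha holds: with p = 9/20, β = P(K ≤ 9).
Adding the binomial probabilities P(K=0)+…+P(K=9) at p = 9/20 gives 20434671802787/20480000000000.

20434671802787/20480000000000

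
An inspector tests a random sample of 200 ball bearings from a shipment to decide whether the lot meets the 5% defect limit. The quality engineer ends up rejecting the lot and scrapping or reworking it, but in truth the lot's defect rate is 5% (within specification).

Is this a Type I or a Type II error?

Type I error

The null hypothesis here is that the lot's defect rate is 5% (within specification).
'Rejecting the lot and scrapping or reworking it' corresponds to rejecting H₀.
H₀ was rejected but H₀ is true — a Type I error (false positive).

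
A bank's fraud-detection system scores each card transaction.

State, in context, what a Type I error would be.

With the conventional null hypothesis that the transaction is legitimate:
A Type I error is rejecting H₀ when H₀ is true.
Here that means blocking the transaction and freezing the card when actually the transaction is legitimate.

A Type I error would mean concluding that the transaction is fraudulent when in fact the transaction is legitimate.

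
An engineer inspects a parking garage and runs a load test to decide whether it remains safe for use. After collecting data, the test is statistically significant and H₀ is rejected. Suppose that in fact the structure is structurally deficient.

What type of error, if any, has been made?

The conventional null hypothesis here is that the structure meets the required load capacity (safe).
The test rejected a false H₀ — the decision matches the true state.

No error (correct decision).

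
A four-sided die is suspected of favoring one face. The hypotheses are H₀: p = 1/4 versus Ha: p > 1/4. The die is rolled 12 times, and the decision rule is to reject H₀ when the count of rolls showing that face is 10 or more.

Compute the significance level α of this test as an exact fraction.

631/16777216

Under H₀, Y ~ Binomial(12, 1/4), and α = P(Y ≥ 10).
Summing C(12,j)(1/4)^j(3/4)^{12−j} for j = 10,…,12 gives 631/16777216.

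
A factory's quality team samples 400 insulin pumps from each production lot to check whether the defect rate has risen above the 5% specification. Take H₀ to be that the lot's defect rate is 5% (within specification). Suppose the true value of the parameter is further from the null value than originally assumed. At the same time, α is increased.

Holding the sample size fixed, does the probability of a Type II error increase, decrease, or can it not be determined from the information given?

It decreases.

A bigger departure from H₀ is easier for the test to detect, so it fails to reject less often. With a larger α the critical value moves toward the center, so more of the Ha sampling distribution lies in the rejection region. Both changes push β in the same direction.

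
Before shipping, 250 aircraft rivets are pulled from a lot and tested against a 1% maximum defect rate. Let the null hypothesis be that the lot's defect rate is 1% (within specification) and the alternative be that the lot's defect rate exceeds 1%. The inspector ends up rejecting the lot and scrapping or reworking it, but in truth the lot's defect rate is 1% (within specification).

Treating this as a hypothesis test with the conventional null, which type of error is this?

'Rejecting the lot and scrapping or reworking it' corresponds to rejecting H₀.
H₀ was rejected but H₀ is true — a Type I error (false positive).

Type I error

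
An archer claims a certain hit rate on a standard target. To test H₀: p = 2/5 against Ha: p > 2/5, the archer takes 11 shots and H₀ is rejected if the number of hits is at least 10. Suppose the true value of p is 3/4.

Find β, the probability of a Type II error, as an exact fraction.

A Type II error is failing to reject when Ha holds: with p = 3/4, β = P(S ≤ 9).
Summing C(11,j)·(3/4)^j·(1/4)^{11-j} for j = 0..9 gives 1683809/2097152.

1683809/2097152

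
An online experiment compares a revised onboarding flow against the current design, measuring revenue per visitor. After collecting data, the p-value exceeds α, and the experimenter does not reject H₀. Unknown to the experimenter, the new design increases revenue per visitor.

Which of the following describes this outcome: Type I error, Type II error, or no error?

Type II error

The conventional null hypothesis here is that the new design has no effect on revenue per visitor.
H₀ was not rejected, but H₀ is actually false.
Failing to reject a false null hypothesis is a Type II error (false negative).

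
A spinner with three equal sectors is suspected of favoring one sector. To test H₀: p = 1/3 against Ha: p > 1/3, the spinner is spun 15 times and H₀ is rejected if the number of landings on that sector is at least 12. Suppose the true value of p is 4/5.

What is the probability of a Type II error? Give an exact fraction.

Under the alternative p = 4/5, X ~ Binomial(15, 4/5); β is the probability the test does not reject, P(X < 12).
Summing C(15,j)·(4/5)^j·(1/5)^{15-j} for j = 0..11 gives 10737240461/30517578125.

10737240461/30517578125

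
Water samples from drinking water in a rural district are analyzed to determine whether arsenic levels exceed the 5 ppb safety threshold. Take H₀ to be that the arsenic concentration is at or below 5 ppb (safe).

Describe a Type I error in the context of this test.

A Type I error would mean concluding that the arsenic concentration exceeds 5 ppb when in fact the arsenic concentration is at or below 5 ppb (safe).

A Type I error is rejecting H₀ when H₀ is true.
Here that means declaring the site contaminated and ordering remediation when actually the arsenic concentration is at or below 5 ppb (safe).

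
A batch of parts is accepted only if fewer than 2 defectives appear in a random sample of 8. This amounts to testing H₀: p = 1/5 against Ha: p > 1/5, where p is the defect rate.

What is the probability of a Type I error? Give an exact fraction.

The significance level is the probability, assuming p = 1/5, of seeing 2 or more defectives in 8 draws.
Via the complement, α = 1 − Σ_{j=0}^{1} C(8,j)(1/5)^j(4/5)^{8-j} = 194017/390625.

194017/390625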